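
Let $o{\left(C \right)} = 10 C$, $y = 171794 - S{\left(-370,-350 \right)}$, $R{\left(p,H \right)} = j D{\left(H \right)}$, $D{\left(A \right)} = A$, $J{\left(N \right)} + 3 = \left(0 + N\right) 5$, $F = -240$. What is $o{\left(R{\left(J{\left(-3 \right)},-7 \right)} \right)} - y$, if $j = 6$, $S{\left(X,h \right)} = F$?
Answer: $-172454$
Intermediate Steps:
$J{\left(N \right)} = -3 + 5 N$ ($J{\left(N \right)} = -3 + \left(0 + N\right) 5 = -3 + N 5 = -3 + 5 N$)
$S{\left(X,h \right)} = -240$
$R{\left(p,H \right)} = 6 H$
$y = 172034$ ($y = 171794 - -240 = 171794 + 240 = 172034$)
$o{\left(R{\left(J{\left(-3 \right)},-7 \right)} \right)} - y = 10 \cdot 6 \left(-7\right) - 172034 = 10 \left(-42\right) - 172034 = -420 - 172034 = -172454$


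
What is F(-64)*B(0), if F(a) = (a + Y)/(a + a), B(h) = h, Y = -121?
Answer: 0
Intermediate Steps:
F(a) = (-121 + a)/(2*a) (F(a) = (a - 121)/(a + a) = (-121 + a)/((2*a)) = (-121 + a)*(1/(2*a)) = (-121 + a)/(2*a))
F(-64)*B(0) = ((1/2)*(-121 - 64)/(-64))*0 = ((1/2)*(-1/64)*(-185))*0 = (185/128)*0 = 0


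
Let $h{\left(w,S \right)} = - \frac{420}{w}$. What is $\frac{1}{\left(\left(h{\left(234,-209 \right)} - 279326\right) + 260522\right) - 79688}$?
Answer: $- \frac{39}{3841258} \approx -1.0153 \cdot 10^{-5}$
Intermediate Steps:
$\frac{1}{\left(\left(h{\left(234,-209 \right)} - 279326\right) + 260522\right) - 79688} = \frac{1}{\left(\left(- \frac{420}{234} - 279326\right) + 260522\right) - 79688} = \frac{1}{\left(\left(\left(-420\right) \frac{1}{234} - 279326\right) + 260522\right) - 79688} = \frac{1}{\left(\left(- \frac{70}{39} - 279326\right) + 260522\right) - 79688} = \frac{1}{\left(- \frac{10893784}{39} + 260522\right) - 79688} = \frac{1}{- \frac{733426}{39} - 79688} = \frac{1}{- \frac{3841258}{39}} = - \frac{39}{3841258}$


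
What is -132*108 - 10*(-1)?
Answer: -14246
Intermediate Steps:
-132*108 - 10*(-1) = -14256 + 10 = -14246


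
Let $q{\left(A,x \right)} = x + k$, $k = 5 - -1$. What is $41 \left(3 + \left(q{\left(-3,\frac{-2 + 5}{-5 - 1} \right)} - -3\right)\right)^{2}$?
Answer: $\frac{21689}{4} \approx 5422.3$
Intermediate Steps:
$k = 6$ ($k = 5 + 1 = 6$)
$q{\left(A,x \right)} = 6 + x$ ($q{\left(A,x \right)} = x + 6 = 6 + x$)
$41 \left(3 + \left(q{\left(-3,\frac{-2 + 5}{-5 - 1} \right)} - -3\right)\right)^{2} = 41 \left(3 + \left(\left(6 + \frac{-2 + 5}{-5 - 1}\right) - -3\right)\right)^{2} = 41 \left(3 + \left(\left(6 + \frac{3}{-6}\right) + 3\right)\right)^{2} = 41 \left(3 + \left(\left(6 + 3 \left(- \frac{1}{6}\right)\right) + 3\right)\right)^{2} = 41 \left(3 + \left(\left(6 - \frac{1}{2}\right) + 3\right)\right)^{2} = 41 \left(3 + \left(\frac{11}{2} + 3\right)\right)^{2} = 41 \left(3 + \frac{17}{2}\right)^{2} = 41 \left(\frac{23}{2}\right)^{2} = 41 \cdot \frac{529}{4} = \frac{21689}{4}$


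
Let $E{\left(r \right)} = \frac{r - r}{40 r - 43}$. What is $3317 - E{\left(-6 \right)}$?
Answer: $3317$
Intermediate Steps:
$E{\left(r \right)} = 0$ ($E{\left(r \right)} = \frac{0}{-43 + 40 r} = 0$)
$3317 - E{\left(-6 \right)} = 3317 - 0 = 3317 + 0 = 3317$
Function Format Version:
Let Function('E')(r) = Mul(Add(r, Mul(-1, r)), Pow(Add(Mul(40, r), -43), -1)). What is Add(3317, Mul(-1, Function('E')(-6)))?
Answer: 3317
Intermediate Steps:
Function('E')(r) = 0 (Function('E')(r) = Mul(0, Pow(Add(-43, Mul(40, r)), -1)) = 0)
Add(3317, Mul(-1, Function('E')(-6))) = Add(3317, Mul(-1, 0)) = Add(3317, 0) = 3317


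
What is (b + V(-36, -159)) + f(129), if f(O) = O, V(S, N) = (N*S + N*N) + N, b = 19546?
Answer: 50521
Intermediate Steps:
V(S, N) = N + N² + N*S (V(S, N) = (N*S + N²) + N = (N² + N*S) + N = N + N² + N*S)
(b + V(-36, -159)) + f(129) = (19546 - 159*(1 - 159 - 36)) + 129 = (19546 - 159*(-194)) + 129 = (19546 + 30846) + 129 = 50392 + 129 = 50521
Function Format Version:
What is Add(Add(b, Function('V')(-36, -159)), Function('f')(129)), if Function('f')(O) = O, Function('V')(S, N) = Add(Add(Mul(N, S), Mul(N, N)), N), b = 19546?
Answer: 50521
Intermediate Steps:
Function('V')(S, N) = Add(N, Pow(N, 2), Mul(N, S)) (Function('V')(S, N) = Add(Add(Mul(N, S), Pow(N, 2)), N) = Add(Add(Pow(N, 2), Mul(N, S)), N) = Add(N, Pow(N, 2), Mul(N, S)))
Add(Add(b, Function('V')(-36, -159)), Function('f')(129)) = Add(Add(19546, Mul(-159, Add(1, -159, -36))), 129) = Add(Add(19546, Mul(-159, -194)), 129) = Add(Add(19546, 30846), 129) = Add(50392, 129) = 50521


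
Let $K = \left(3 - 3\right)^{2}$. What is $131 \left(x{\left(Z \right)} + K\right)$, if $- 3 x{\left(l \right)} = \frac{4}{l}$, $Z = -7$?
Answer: $\frac{524}{21} \approx 24.952$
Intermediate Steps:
$x{\left(l \right)} = - \frac{4}{3 l}$ ($x{\left(l \right)} = - \frac{4 \frac{1}{l}}{3} = - \frac{4}{3 l}$)
$K = 0$ ($K = 0^{2} = 0$)
$131 \left(x{\left(Z \right)} + K\right) = 131 \left(- \frac{4}{3 \left(-7\right)} + 0\right) = 131 \left(\left(- \frac{4}{3}\right) \left(- \frac{1}{7}\right) + 0\right) = 131 \left(\frac{4}{21} + 0\right) = 131 \cdot \frac{4}{21} = \frac{524}{21}$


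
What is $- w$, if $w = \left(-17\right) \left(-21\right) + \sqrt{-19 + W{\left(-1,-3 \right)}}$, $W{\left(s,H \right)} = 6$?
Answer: $-357 - i \sqrt{13} \approx -357.0 - 3.6056 i$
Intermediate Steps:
$w = 357 + i \sqrt{13}$ ($w = \left(-17\right) \left(-21\right) + \sqrt{-19 + 6} = 357 + \sqrt{-13} = 357 + i \sqrt{13} \approx 357.0 + 3.6056 i$)
$- w = - (357 + i \sqrt{13}) = -357 - i \sqrt{13}$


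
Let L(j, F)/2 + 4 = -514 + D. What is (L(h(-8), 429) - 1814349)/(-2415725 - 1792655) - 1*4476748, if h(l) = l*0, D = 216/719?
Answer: -13545855696723177/3025825220 ≈ -4.4767e+6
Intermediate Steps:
D = 216/719 (D = 216*(1/719) = 216/719 ≈ 0.30042)
h(l) = 0
L(j, F) = -744452/719 (L(j, F) = -8 + 2*(-514 + 216/719) = -8 + 2*(-369350/719) = -8 - 738700/719 = -744452/719)
(L(h(-8), 429) - 1814349)/(-2415725 - 1792655) - 1*4476748 = (-744452/719 - 1814349)/(-2415725 - 1792655) - 1*4476748 = -1305261383/719/(-4208380) - 4476748 = -1305261383/719*(-1/4208380) - 4476748 = 1305261383/3025825220 - 4476748 = -13545855696723177/3025825220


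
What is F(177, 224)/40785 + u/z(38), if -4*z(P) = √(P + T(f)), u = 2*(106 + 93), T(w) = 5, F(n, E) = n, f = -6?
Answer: 59/13595 - 1592*√43/43 ≈ -242.77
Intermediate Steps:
u = 398 (u = 2*199 = 398)
z(P) = -√(5 + P)/4 (z(P) = -√(P + 5)/4 = -√(5 + P)/4)
F(177, 224)/40785 + u/z(38) = 177/40785 + 398/((-√(5 + 38)/4)) = 177*(1/40785) + 398/((-√43/4)) = 59/13595 + 398*(-4*√43/43) = 59/13595 - 1592*√43/43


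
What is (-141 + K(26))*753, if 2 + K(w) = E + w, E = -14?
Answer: -98643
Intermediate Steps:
K(w) = -16 + w (K(w) = -2 + (-14 + w) = -16 + w)
(-141 + K(26))*753 = (-141 + (-16 + 26))*753 = (-141 + 10)*753 = -131*753 = -98643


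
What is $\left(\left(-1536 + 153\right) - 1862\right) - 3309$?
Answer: $-6554$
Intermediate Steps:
$\left(\left(-1536 + 153\right) - 1862\right) - 3309 = \left(-1383 - 1862\right) - 3309 = -3245 - 3309 = -6554$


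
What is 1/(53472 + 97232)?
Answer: 1/150704 ≈ 6.6355e-6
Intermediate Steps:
1/(53472 + 97232) = 1/150704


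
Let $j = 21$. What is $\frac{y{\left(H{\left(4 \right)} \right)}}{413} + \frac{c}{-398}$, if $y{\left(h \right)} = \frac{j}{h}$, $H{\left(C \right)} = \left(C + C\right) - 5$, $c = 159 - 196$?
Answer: $\frac{2581}{23482} \approx 0.10991$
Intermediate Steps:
$c = -37$ ($c = 159 - 196 = -37$)
$H{\left(C \right)} = -5 + 2 C$ ($H{\left(C \right)} = 2 C - 5 = -5 + 2 C$)
$y{\left(h \right)} = \frac{21}{h}$
$\frac{y{\left(H{\left(4 \right)} \right)}}{413} + \frac{c}{-398} = \frac{21 \frac{1}{-5 + 2 \cdot 4}}{413} - \frac{37}{-398} = \frac{21}{-5 + 8} \cdot \frac{1}{413} - - \frac{37}{398} = \frac{21}{3} \cdot \frac{1}{413} + \frac{37}{398} = 21 \cdot \frac{1}{3} \cdot \frac{1}{413} + \frac{37}{398} = 7 \cdot \frac{1}{413} + \frac{37}{398} = \frac{1}{59} + \frac{37}{398} = \frac{2581}{23482}$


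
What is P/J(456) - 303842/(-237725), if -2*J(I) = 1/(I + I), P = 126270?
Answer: -54751984904158/237725 ≈ -2.3032e+8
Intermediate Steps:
J(I) = -1/(4*I) (J(I) = -1/(2*(I + I)) = -1/(2*I)/2 = -1/(4*I))
P/J(456) - 303842/(-237725) = 126270/((-¼/456)) - 303842/(-237725) = 126270/((-¼*1/456)) - 303842*(-1/237725) = 126270/(-1/1824) + 303842/237725 = 126270*(-1824) + 303842/237725 = -230316480 + 303842/237725 = -54751984904158/237725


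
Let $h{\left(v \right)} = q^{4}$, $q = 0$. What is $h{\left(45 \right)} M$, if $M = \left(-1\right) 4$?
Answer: $0$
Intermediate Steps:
$h{\left(v \right)} = 0$ ($h{\left(v \right)} = 0^{4} = 0$)
$M = -4$
$h{\left(45 \right)} M = 0 \left(-4\right) = 0$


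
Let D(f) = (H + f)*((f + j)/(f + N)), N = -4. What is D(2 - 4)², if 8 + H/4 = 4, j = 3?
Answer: 9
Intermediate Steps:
H = -16 (H = -32 + 4*4 = -32 + 16 = -16)
D(f) = (-16 + f)*(3 + f)/(-4 + f) (D(f) = (-16 + f)*((f + 3)/(f - 4)) = (-16 + f)*((3 + f)/(-4 + f)) = (-16 + f)*(3 + f)/(-4 + f))
D(2 - 4)² = ((-48 + (2 - 4)² - 13*(2 - 4))/(-4 + (2 - 4)))² = ((-48 + (-2)² - 13*(-2))/(-4 - 2))² = ((-48 + 4 + 26)/(-6))² = (-⅙*(-18))² = 3² = 9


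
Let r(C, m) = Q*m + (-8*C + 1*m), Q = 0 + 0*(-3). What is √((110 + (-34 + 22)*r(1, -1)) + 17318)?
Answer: 8*√274 ≈ 132.42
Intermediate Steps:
Q = 0 (Q = 0 + 0 = 0)
r(C, m) = m - 8*C (r(C, m) = 0*m + (-8*C + 1*m) = 0 + (-8*C + m) = 0 + (m - 8*C) = m - 8*C)
√((110 + (-34 + 22)*r(1, -1)) + 17318) = √((110 + (-34 + 22)*(-1 - 8*1)) + 17318) = √((110 - 12*(-1 - 8)) + 17318) = √((110 - 12*(-9)) + 17318) = √((110 + 108) + 17318) = √(218 + 17318) = √17536 = 8*√274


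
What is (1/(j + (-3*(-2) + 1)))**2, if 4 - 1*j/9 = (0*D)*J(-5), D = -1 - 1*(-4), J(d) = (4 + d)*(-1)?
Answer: 1/1849 ≈ 0.00054083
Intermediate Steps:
J(d) = -4 - d
D = 3 (D = -1 + 4 = 3)
j = 36 (j = 36 - 9*0*3*(-4 - 1*(-5)) = 36 - 0*(-4 + 5) = 36 - 0 = 36 - 9*0 = 36 + 0 = 36)
(1/(j + (-3*(-2) + 1)))**2 = (1/(36 + (-3*(-2) + 1)))**2 = (1/(36 + (6 + 1)))**2 = (1/(36 + 7))**2 = (1/43)**2 = 1/1849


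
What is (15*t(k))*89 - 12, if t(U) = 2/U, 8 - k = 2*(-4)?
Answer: 1239/8 ≈ 154.88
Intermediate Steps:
k = 16 (k = 8 - 2*(-4) = 8 - 1*(-8) = 8 + 8 = 16)
(15*t(k))*89 - 12 = (15*(2/16))*89 - 12 = (15*(2*(1/16)))*89 - 12 = (15*(⅛))*89 - 12 = (15/8)*89 - 12 = 1335/8 - 12 = 1239/8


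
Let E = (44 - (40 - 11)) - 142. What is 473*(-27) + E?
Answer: -12898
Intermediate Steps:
E = -127 (E = (44 - 1*29) - 142 = (44 - 29) - 142 = 15 - 142 = -127)
473*(-27) + E = 473*(-27) - 127 = -12771 - 127 = -12898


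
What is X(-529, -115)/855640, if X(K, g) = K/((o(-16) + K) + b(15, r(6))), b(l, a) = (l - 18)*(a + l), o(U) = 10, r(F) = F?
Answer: 529/497982480 ≈ 1.0623e-6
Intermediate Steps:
b(l, a) = (-18 + l)*(a + l)
X(K, g) = K/(-53 + K) (X(K, g) = K/((10 + K) + (15² - 18*6 - 18*15 + 6*15)) = K/((10 + K) + (225 - 108 - 270 + 90)) = K/((10 + K) - 63) = K/(-53 + K))
X(-529, -115)/855640 = -529/(-53 - 529)/855640 = -529/(-582)*(1/855640) = -529*(-1/582)*(1/855640) = (529/582)*(1/855640) = 529/497982480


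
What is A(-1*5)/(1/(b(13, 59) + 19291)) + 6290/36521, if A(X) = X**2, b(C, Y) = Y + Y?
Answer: 17720908515/36521 ≈ 4.8523e+5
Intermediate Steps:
b(C, Y) = 2*Y
A(-1*5)/(1/(b(13, 59) + 19291)) + 6290/36521 = (-1*5)**2/(1/(2*59 + 19291)) + 6290/36521 = (-5)**2/(1/(118 + 19291)) + 6290*(1/36521) = 25/(1/19409) + 6290/36521 = 25*19409 + 6290/36521 = 485225 + 6290/36521 = 17720908515/36521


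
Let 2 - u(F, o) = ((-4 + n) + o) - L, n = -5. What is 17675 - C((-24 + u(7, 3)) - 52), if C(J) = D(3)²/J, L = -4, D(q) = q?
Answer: 141401/8 ≈ 17675.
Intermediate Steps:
u(F, o) = 7 - o (u(F, o) = 2 - (((-4 - 5) + o) - 1*(-4)) = 2 - ((-9 + o) + 4) = 2 - (-5 + o) = 2 + (5 - o) = 7 - o)
C(J) = 9/J (C(J) = 3²/J = 9/J)
17675 - C((-24 + u(7, 3)) - 52) = 17675 - 9/((-24 + (7 - 1*3)) - 52) = 17675 - 9/((-24 + (7 - 3)) - 52) = 17675 - 9/((-24 + 4) - 52) = 17675 - 9/(-20 - 52) = 17675 - 9/(-72) = 17675 - 9*(-1)/72 = 17675 - 1*(-⅛) = 17675 + ⅛ = 141401/8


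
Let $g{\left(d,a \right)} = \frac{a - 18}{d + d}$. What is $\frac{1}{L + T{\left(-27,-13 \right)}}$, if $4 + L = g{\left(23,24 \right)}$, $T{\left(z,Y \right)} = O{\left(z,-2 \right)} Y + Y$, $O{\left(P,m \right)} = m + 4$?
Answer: $- \frac{23}{986} \approx -0.023327$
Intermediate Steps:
$O{\left(P,m \right)} = 4 + m$
$T{\left(z,Y \right)} = 3 Y$ ($T{\left(z,Y \right)} = \left(4 - 2\right) Y + Y = 2 Y + Y = 3 Y$)
$g{\left(d,a \right)} = \frac{-18 + a}{2 d}$
$L = - \frac{89}{23}$ ($L = -4 + \frac{-18 + 24}{2 \cdot 23} = -4 + \frac{1}{2} \cdot \frac{1}{23} \cdot 6 = -4 + \frac{3}{23} = - \frac{89}{23} \approx -3.8696$)
$\frac{1}{L + T{\left(-27,-13 \right)}} = \frac{1}{- \frac{89}{23} + 3 \left(-13\right)} = \frac{1}{- \frac{89}{23} - 39} = \frac{1}{- \frac{986}{23}} = - \frac{23}{986}$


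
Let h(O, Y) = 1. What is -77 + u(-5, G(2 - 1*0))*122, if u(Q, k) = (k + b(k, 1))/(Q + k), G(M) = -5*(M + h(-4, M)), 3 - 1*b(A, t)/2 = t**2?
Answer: -99/10 ≈ -9.9000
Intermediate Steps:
b(A, t) = 6 - 2*t**2
G(M) = -5 - 5*M (G(M) = -5*(M + 1) = -5*(1 + M) = -5 - 5*M)
u(Q, k) = (4 + k)/(Q + k) (u(Q, k) = (k + (6 - 2*1**2))/(Q + k) = (k + (6 - 2*1))/(Q + k) = (k + (6 - 2))/(Q + k) = (k + 4)/(Q + k) = (4 + k)/(Q + k))
-77 + u(-5, G(2 - 1*0))*122 = -77 + ((4 + (-5 - 5*(2 - 1*0)))/(-5 + (-5 - 5*(2 - 1*0))))*122 = -77 + ((4 + (-5 - 5*(2 + 0)))/(-5 + (-5 - 5*(2 + 0))))*122 = -77 + ((4 + (-5 - 5*2))/(-5 + (-5 - 5*2)))*122 = -77 + ((4 + (-5 - 10))/(-5 + (-5 - 10)))*122 = -77 + ((4 - 15)/(-5 - 15))*122 = -77 + (-11/(-20))*122 = -77 - 1/20*(-11)*122 = -77 + (11/20)*122 = -77 + 671/10 = -99/10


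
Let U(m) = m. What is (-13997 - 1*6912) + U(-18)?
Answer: -20927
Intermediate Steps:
(-13997 - 1*6912) + U(-18) = (-13997 - 1*6912) - 18 = (-13997 - 6912) - 18 = -20909 - 18 = -20927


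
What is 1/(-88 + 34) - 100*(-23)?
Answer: 124199/54 ≈ 2300.0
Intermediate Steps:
1/(-88 + 34) - 100*(-23) = 1/(-54) + 2300 = -1/54 + 2300 = 124199/54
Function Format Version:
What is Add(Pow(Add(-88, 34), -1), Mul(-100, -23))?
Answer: Rational(124199, 54) ≈ 2300.0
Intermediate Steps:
Add(Pow(Add(-88, 34), -1), Mul(-100, -23)) = Add(Pow(-54, -1), 2300) = Add(Rational(-1, 54), 2300) = Rational(124199, 54)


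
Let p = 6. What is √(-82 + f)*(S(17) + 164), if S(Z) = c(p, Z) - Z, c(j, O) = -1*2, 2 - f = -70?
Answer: 145*I*√10 ≈ 458.53*I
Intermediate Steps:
f = 72 (f = 2 - 1*(-70) = 2 + 70 = 72)
c(j, O) = -2
S(Z) = -2 - Z
√(-82 + f)*(S(17) + 164) = √(-82 + 72)*((-2 - 1*17) + 164) = √(-10)*((-2 - 17) + 164) = (I*√10)*(-19 + 164) = (I*√10)*145 = 145*I*√10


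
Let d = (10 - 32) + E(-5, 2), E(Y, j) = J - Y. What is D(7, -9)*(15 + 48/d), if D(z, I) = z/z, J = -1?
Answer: 37/3 ≈ 12.333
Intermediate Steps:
E(Y, j) = -1 - Y
D(z, I) = 1
d = -18 (d = (10 - 32) + (-1 - 1*(-5)) = -22 + (-1 + 5) = -22 + 4 = -18)
D(7, -9)*(15 + 48/d) = 1*(15 + 48/(-18)) = 1*(15 + 48*(-1/18)) = 1*(15 - 8/3) = 1*(37/3) = 37/3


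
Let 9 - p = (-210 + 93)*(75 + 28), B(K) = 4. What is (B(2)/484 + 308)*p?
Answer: 449464140/121 ≈ 3.7146e+6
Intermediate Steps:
p = 12060 (p = 9 - (-210 + 93)*(75 + 28) = 9 - (-117)*103 = 9 - 1*(-12051) = 9 + 12051 = 12060)
(B(2)/484 + 308)*p = (4/484 + 308)*12060 = (4*(1/484) + 308)*12060 = (1/121 + 308)*12060 = (37269/121)*12060 = 449464140/121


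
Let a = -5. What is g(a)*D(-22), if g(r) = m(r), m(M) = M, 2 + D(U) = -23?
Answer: 125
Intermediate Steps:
D(U) = -25 (D(U) = -2 - 23 = -25)
g(r) = r
g(a)*D(-22) = -5*(-25) = 125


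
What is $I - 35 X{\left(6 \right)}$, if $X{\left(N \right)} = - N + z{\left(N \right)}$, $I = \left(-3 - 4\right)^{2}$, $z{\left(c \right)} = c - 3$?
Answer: $154$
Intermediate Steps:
$z{\left(c \right)} = -3 + c$
$I = 49$ ($I = \left(-7\right)^{2} = 49$)
$X{\left(N \right)} = -3$ ($X{\left(N \right)} = - N + \left(-3 + N\right) = -3$)
$I - 35 X{\left(6 \right)} = 49 - -105 = 49 + 105 = 154$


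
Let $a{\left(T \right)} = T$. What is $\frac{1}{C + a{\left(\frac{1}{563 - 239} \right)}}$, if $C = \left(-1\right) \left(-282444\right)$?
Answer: $\frac{324}{91511857} \approx 3.5405 \cdot 10^{-6}$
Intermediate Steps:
$C = 282444$
$\frac{1}{C + a{\left(\frac{1}{563 - 239} \right)}} = \frac{1}{282444 + \frac{1}{563 - 239}} = \frac{1}{282444 + \frac{1}{324}} = \frac{1}{\frac{91511857}{324}} = \frac{324}{91511857}$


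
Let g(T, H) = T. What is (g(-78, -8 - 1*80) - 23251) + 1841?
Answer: -21488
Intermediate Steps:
(g(-78, -8 - 1*80) - 23251) + 1841 = (-78 - 23251) + 1841 = -23329 + 1841 = -21488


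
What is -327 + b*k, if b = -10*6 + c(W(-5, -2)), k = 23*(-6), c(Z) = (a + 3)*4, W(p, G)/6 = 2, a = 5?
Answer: 3537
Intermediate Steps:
W(p, G) = 12 (W(p, G) = 6*2 = 12)
c(Z) = 32 (c(Z) = (5 + 3)*4 = 8*4 = 32)
k = -138
b = -28 (b = -10*6 + 32 = -60 + 32 = -28)
-327 + b*k = -327 - 28*(-138) = -327 + 3864 = 3537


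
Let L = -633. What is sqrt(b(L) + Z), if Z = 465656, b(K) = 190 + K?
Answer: sqrt(465213) ≈ 682.07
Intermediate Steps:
sqrt(b(L) + Z) = sqrt((190 - 633) + 465656) = sqrt(-443 + 465656) = sqrt(465213)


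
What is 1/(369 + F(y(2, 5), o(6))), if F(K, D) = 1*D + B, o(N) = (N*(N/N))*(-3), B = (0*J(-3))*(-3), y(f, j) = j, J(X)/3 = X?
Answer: 1/351 ≈ 0.0028490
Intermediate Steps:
J(X) = 3*X
B = 0 (B = (0*(3*(-3)))*(-3) = (0*(-9))*(-3) = 0*(-3) = 0)
o(N) = -3*N (o(N) = (N*1)*(-3) = N*(-3) = -3*N)
F(K, D) = D (F(K, D) = 1*D + 0 = D + 0 = D)
1/(369 + F(y(2, 5), o(6))) = 1/(369 - 3*6) = 1/(369 - 18) = 1/351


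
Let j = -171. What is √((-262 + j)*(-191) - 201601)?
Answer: I*√118898 ≈ 344.82*I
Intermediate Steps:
√((-262 + j)*(-191) - 201601) = √((-262 - 171)*(-191) - 201601) = √(-433*(-191) - 201601) = √(82703 - 201601) = √(-118898) = I*√118898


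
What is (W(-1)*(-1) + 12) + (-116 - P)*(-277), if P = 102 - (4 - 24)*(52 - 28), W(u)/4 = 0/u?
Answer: 193358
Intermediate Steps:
W(u) = 0 (W(u) = 4*(0/u) = 4*0 = 0)
P = 582 (P = 102 - (-20)*24 = 102 - 1*(-480) = 102 + 480 = 582)
(W(-1)*(-1) + 12) + (-116 - P)*(-277) = (0*(-1) + 12) + (-116 - 1*582)*(-277) = (0 + 12) + (-116 - 582)*(-277) = 12 - 698*(-277) = 12 + 193346 = 193358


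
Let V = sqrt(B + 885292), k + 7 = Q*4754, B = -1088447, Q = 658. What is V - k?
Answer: -3128125 + I*sqrt(203155) ≈ -3.1281e+6 + 450.73*I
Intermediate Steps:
k = 3128125 (k = -7 + 658*4754 = -7 + 3128132 = 3128125)
V = I*sqrt(203155) (V = sqrt(-1088447 + 885292) = sqrt(-203155) = I*sqrt(203155) ≈ 450.73*I)
V - k = I*sqrt(203155) - 1*3128125 = I*sqrt(203155) - 3128125 = -3128125 + I*sqrt(203155)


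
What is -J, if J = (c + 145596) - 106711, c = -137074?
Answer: 98189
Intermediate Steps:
J = -98189 (J = (-137074 + 145596) - 106711 = 8522 - 106711 = -98189)
-J = -1*(-98189) = 98189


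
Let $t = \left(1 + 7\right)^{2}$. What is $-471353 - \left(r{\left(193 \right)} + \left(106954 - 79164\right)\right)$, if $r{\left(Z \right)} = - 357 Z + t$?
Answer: $-430306$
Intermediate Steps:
$t = 64$ ($t = 8^{2} = 64$)
$r{\left(Z \right)} = 64 - 357 Z$ ($r{\left(Z \right)} = - 357 Z + 64 = 64 - 357 Z$)
$-471353 - \left(r{\left(193 \right)} + \left(106954 - 79164\right)\right) = -471353 - \left(\left(64 - 68901\right) + \left(106954 - 79164\right)\right) = -471353 - \left(-68837 + 27790\right) = -471353 - -41047 = -471353 + 41047 = -430306$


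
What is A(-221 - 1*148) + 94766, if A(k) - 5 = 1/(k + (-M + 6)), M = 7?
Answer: 35065269/370 ≈ 94771.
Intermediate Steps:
A(k) = 5 + 1/(-1 + k) (A(k) = 5 + 1/(k + (-1*7 + 6)) = 5 + 1/(k + (-7 + 6)) = 5 + 1/(k - 1) = 5 + 1/(-1 + k))
A(-221 - 1*148) + 94766 = (-4 + 5*(-221 - 1*148))/(-1 + (-221 - 1*148)) + 94766 = (-4 + 5*(-221 - 148))/(-1 + (-221 - 148)) + 94766 = (-4 + 5*(-369))/(-1 - 369) + 94766 = (-4 - 1845)/(-370) + 94766 = -1/370*(-1849) + 94766 = 1849/370 + 94766 = 35065269/370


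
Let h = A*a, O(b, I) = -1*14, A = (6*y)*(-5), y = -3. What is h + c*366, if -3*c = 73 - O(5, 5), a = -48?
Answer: -14934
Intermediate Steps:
A = 90 (A = (6*(-3))*(-5) = -18*(-5) = 90)
O(b, I) = -14
h = -4320 (h = 90*(-48) = -4320)
c = -29 (c = -(73 - 1*(-14))/3 = -(73 + 14)/3 = -⅓*87 = -29)
h + c*366 = -4320 - 29*366 = -4320 - 10614 = -14934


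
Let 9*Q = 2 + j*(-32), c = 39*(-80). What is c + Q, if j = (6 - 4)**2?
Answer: -3134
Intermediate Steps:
j = 4 (j = 2**2 = 4)
c = -3120
Q = -14 (Q = (2 + 4*(-32))/9 = (2 - 128)/9 = (1/9)*(-126) = -14)
c + Q = -3120 - 14 = -3134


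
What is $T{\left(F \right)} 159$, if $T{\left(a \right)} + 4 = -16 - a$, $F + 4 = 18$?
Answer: $-5406$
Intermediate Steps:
$F = 14$ ($F = -4 + 18 = 14$)
$T{\left(a \right)} = -20 - a$ ($T{\left(a \right)} = -4 - \left(16 + a\right) = -20 - a$)
$T{\left(F \right)} 159 = \left(-20 - 14\right) 159 = \left(-34\right) 159 = -5406$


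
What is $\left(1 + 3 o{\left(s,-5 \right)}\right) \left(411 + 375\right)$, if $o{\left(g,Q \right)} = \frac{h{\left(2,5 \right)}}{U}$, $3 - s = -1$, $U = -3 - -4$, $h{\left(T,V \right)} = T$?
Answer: $5502$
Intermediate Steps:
$U = 1$ ($U = -3 + 4 = 1$)
$s = 4$ ($s = 3 - -1 = 3 + 1 = 4$)
$o{\left(g,Q \right)} = 2$ ($o{\left(g,Q \right)} = \frac{2}{1} = 2 \cdot 1 = 2$)
$\left(1 + 3 o{\left(s,-5 \right)}\right) \left(411 + 375\right) = \left(1 + 3 \cdot 2\right) \left(411 + 375\right) = \left(1 + 6\right) 786 = 7 \cdot 786 = 5502$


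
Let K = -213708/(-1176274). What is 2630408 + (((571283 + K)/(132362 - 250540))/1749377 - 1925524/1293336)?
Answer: 2350282785063209741884305008/893505538045971960417 ≈ 2.6304e+6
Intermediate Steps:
K = 9714/53467 (K = -213708*(-1/1176274) = 9714/53467 ≈ 0.18168)
2630408 + (((571283 + K)/(132362 - 250540))/1749377 - 1925524/1293336) = 2630408 + (((571283 + 9714/53467)/(132362 - 250540))/1749377 - 1925524/1293336) = 2630408 + (((30544797875/53467)/(-118178))*(1/1749377) - 1925524*1/1293336) = 2630408 + (((30544797875/53467)*(-1/118178))*(1/1749377) - 481381/323334) = 2630408 + (-30544797875/6318623126*1/1749377 - 481381/323334) = 2630408 + (-30544797875/11053653968292502 - 481381/323334) = 2630408 - 1330257219270572255128/893505538045971960417 = 2350282785063209741884305008/893505538045971960417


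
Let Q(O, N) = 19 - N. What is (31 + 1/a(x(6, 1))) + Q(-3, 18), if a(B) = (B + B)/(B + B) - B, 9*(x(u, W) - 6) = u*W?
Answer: 541/17 ≈ 31.824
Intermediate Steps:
x(u, W) = 6 + W*u/9 (x(u, W) = 6 + (u*W)/9 = 6 + (W*u)/9 = 6 + W*u/9)
a(B) = 1 - B (a(B) = (2*B)/((2*B)) - B = (2*B)*(1/(2*B)) - B = 1 - B)
(31 + 1/a(x(6, 1))) + Q(-3, 18) = (31 + 1/(1 - (6 + (1/9)*1*6))) + (19 - 1*18) = (31 + 1/(1 - (6 + 2/3))) + (19 - 18) = (31 + 1/(1 - 1*20/3)) + 1 = (31 + 1/(1 - 20/3)) + 1 = (31 + 1/(-17/3)) + 1 = (31 - 3/17) + 1 = 524/17 + 1 = 541/17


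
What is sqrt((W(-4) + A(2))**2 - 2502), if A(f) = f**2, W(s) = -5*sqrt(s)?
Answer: sqrt(-2586 - 80*I) ≈ 0.7865 - 50.859*I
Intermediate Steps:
sqrt((W(-4) + A(2))**2 - 2502) = sqrt((-10*I + 2**2)**2 - 2502) = sqrt((-10*I + 4)**2 - 2502) = sqrt((4 - 10*I)**2 - 2502) = sqrt(-2502 + (4 - 10*I)**2)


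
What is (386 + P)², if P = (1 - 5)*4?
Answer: 136900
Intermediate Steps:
P = -16 (P = -4*4 = -16)
(386 + P)² = (386 - 16)² = 370² = 136900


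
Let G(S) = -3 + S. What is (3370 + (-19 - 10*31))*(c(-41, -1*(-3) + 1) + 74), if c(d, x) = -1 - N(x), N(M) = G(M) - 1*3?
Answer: 228075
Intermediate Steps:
N(M) = -6 + M (N(M) = (-3 + M) - 1*3 = (-3 + M) - 3 = -6 + M)
c(d, x) = 5 - x (c(d, x) = -1 - (-6 + x) = -1 + (6 - x) = 5 - x)
(3370 + (-19 - 10*31))*(c(-41, -1*(-3) + 1) + 74) = (3370 + (-19 - 10*31))*((5 - (-1*(-3) + 1)) + 74) = (3370 + (-19 - 310))*((5 - (3 + 1)) + 74) = (3370 - 329)*((5 - 1*4) + 74) = 3041*((5 - 4) + 74) = 3041*(1 + 74) = 3041*75 = 228075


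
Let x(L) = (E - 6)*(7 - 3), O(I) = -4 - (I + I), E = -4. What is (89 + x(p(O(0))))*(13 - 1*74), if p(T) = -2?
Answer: -2989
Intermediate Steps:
O(I) = -4 - 2*I
x(L) = -40 (x(L) = (-4 - 6)*(7 - 3) = -10*4 = -40)
(89 + x(p(O(0))))*(13 - 1*74) = (89 - 40)*(13 - 1*74) = 49*(13 - 74) = 49*(-61) = -2989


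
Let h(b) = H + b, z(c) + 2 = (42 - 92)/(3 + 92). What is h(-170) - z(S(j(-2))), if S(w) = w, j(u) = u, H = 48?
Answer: -2270/19 ≈ -119.47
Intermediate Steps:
z(c) = -48/19 (z(c) = -2 + (42 - 92)/(3 + 92) = -2 - 50/95 = -2 - 50*1/95 = -2 - 10/19 = -48/19)
h(b) = 48 + b
h(-170) - z(S(j(-2))) = (48 - 170) - 1*(-48/19) = -122 + 48/19 = -2270/19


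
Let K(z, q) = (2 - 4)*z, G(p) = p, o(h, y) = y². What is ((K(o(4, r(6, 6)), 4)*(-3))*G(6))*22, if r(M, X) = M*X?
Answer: 1026432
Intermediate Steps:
K(z, q) = -2*z
((K(o(4, r(6, 6)), 4)*(-3))*G(6))*22 = ((-2*(6*6)²*(-3))*6)*22 = ((-2*36²*(-3))*6)*22 = ((-2*1296*(-3))*6)*22 = (-2592*(-3)*6)*22 = (7776*6)*22 = 46656*22 = 1026432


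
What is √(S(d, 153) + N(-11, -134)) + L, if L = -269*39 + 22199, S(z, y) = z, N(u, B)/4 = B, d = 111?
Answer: 11708 + 5*I*√17 ≈ 11708.0 + 20.616*I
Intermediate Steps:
N(u, B) = 4*B
L = 11708 (L = -10491 + 22199 = 11708)
√(S(d, 153) + N(-11, -134)) + L = √(111 + 4*(-134)) + 11708 = √(111 - 536) + 11708 = √(-425) + 11708 = 5*I*√17 + 11708 = 11708 + 5*I*√17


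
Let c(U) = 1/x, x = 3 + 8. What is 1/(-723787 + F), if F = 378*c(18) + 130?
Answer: -11/7959849 ≈ -1.3819e-6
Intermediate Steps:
x = 11
c(U) = 1/11
F = 1808/11 (F = 378*(1/11) + 130 = 378/11 + 130 = 1808/11 ≈ 164.36)
1/(-723787 + F) = 1/(-723787 + 1808/11) = 1/(-7959849/11) = -11/7959849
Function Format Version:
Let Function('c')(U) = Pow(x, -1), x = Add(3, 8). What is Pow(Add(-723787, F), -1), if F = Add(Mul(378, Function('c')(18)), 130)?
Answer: Rational(-11, 7959849) ≈ -1.3819e-6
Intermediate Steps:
x = 11
Function('c')(U) = Rational(1, 11) (Function('c')(U) = Pow(11, -1) = Rational(1, 11))
F = Rational(1808, 11) (F = Add(Mul(378, Rational(1, 11)), 130) = Add(Rational(378, 11), 130) = Rational(1808, 11) ≈ 164.36)
Pow(Add(-723787, F), -1) = Pow(Add(-723787, Rational(1808, 11)), -1) = Pow(Rational(-7959849, 11), -1) = Rational(-11, 7959849)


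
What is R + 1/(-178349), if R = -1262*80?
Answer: -18006115041/178349 ≈ -1.0096e+5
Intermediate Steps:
R = -100960
R + 1/(-178349) = -100960 + 1/(-178349) = -100960 - 1/178349 = -18006115041/178349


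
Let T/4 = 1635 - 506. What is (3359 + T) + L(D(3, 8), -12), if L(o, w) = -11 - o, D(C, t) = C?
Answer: 7861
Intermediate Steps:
T = 4516 (T = 4*(1635 - 506) = 4*1129 = 4516)
(3359 + T) + L(D(3, 8), -12) = (3359 + 4516) + (-11 - 1*3) = 7875 + (-11 - 3) = 7875 - 14 = 7861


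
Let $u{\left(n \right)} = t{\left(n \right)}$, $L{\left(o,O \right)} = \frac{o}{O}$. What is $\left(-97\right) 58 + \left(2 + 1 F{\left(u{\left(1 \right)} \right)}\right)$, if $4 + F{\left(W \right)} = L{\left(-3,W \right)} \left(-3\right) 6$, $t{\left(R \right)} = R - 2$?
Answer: $-5682$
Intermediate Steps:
$t{\left(R \right)} = -2 + R$
$u{\left(n \right)} = -2 + n$
$F{\left(W \right)} = -4 + \frac{54}{W}$ ($F{\left(W \right)} = -4 + - \frac{3}{W} \left(-3\right) 6 = -4 + \frac{9}{W} 6 = -4 + \frac{54}{W}$)
$\left(-97\right) 58 + \left(2 + 1 F{\left(u{\left(1 \right)} \right)}\right) = \left(-97\right) 58 + \left(2 + 1 \left(-4 + \frac{54}{-2 + 1}\right)\right) = -5626 + \left(2 + 1 \left(-4 + \frac{54}{-1}\right)\right) = -5626 + \left(2 + 1 \left(-4 + 54 \left(-1\right)\right)\right) = -5626 + \left(2 + 1 \left(-4 - 54\right)\right) = -5626 + \left(2 + 1 \left(-58\right)\right) = -5626 + \left(2 - 58\right) = -5626 - 56 = -5682$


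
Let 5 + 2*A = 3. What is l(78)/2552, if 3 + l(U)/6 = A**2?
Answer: -3/638 ≈ -0.0047022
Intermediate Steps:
A = -1 (A = -5/2 + (1/2)*3 = -5/2 + 3/2 = -1)
l(U) = -12 (l(U) = -18 + 6*(-1)**2 = -18 + 6*1 = -18 + 6 = -12)
l(78)/2552 = -12/2552 = -12*1/2552 = -3/638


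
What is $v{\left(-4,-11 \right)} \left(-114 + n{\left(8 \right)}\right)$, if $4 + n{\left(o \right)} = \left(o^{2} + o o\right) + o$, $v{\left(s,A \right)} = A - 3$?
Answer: $-252$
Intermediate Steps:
$v{\left(s,A \right)} = -3 + A$
$n{\left(o \right)} = -4 + o + 2 o^{2}$ ($n{\left(o \right)} = -4 + \left(\left(o^{2} + o o\right) + o\right) = -4 + \left(\left(o^{2} + o^{2}\right) + o\right) = -4 + \left(2 o^{2} + o\right) = -4 + \left(o + 2 o^{2}\right) = -4 + o + 2 o^{2}$)
$v{\left(-4,-11 \right)} \left(-114 + n{\left(8 \right)}\right) = \left(-3 - 11\right) \left(-114 + \left(-4 + 8 + 2 \cdot 8^{2}\right)\right) = - 14 \left(-114 + \left(-4 + 8 + 2 \cdot 64\right)\right) = - 14 \left(-114 + \left(-4 + 8 + 128\right)\right) = - 14 \left(-114 + 132\right) = \left(-14\right) 18 = -252$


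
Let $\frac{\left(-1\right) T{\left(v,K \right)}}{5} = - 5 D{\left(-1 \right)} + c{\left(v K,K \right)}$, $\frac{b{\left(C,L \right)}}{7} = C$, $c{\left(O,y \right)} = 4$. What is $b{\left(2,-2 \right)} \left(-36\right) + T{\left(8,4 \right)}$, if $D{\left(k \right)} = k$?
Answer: $-549$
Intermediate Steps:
$b{\left(C,L \right)} = 7 C$
$T{\left(v,K \right)} = -45$ ($T{\left(v,K \right)} = - 5 \left(\left(-5\right) \left(-1\right) + 4\right) = - 5 \left(5 + 4\right) = \left(-5\right) 9 = -45$)
$b{\left(2,-2 \right)} \left(-36\right) + T{\left(8,4 \right)} = 7 \cdot 2 \left(-36\right) - 45 = 14 \left(-36\right) - 45 = -504 - 45 = -549$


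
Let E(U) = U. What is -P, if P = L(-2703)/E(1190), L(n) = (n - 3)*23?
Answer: 31119/595 ≈ 52.301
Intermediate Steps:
L(n) = -69 + 23*n (L(n) = (-3 + n)*23 = -69 + 23*n)
P = -31119/595 (P = (-69 + 23*(-2703))/1190 = (-69 - 62169)*(1/1190) = -62238*1/1190 = -31119/595 ≈ -52.301)
-P = -1*(-31119/595) = 31119/595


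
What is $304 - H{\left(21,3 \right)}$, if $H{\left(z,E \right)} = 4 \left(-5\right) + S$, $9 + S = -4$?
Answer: $337$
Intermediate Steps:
$S = -13$ ($S = -9 - 4 = -13$)
$H{\left(z,E \right)} = -33$ ($H{\left(z,E \right)} = 4 \left(-5\right) - 13 = -20 - 13 = -33$)
$304 - H{\left(21,3 \right)} = 304 - -33 = 304 + 33 = 337$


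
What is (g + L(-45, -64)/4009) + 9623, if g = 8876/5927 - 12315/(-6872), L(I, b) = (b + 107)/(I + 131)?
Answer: 1571857107905873/163287949096 ≈ 9626.3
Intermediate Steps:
L(I, b) = (107 + b)/(131 + I)
g = 133986877/40730344 (g = 8876*(1/5927) - 12315*(-1/6872) = 8876/5927 + 12315/6872 = 133986877/40730344 ≈ 3.2896)
(g + L(-45, -64)/4009) + 9623 = (133986877/40730344 + ((107 - 64)/(131 - 45))/4009) + 9623 = (133986877/40730344 + (43/86)*(1/4009)) + 9623 = (133986877/40730344 + ((1/86)*43)*(1/4009)) + 9623 = (133986877/40730344 + (½)*(1/4009)) + 9623 = (133986877/40730344 + 1/8018) + 9623 = 537173755065/163287949096 + 9623 = 1571857107905873/163287949096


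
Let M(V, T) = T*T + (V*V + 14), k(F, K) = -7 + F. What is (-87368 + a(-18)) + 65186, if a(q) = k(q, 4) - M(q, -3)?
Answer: -22554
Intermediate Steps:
M(V, T) = 14 + T² + V² (M(V, T) = T² + (V² + 14) = T² + (14 + V²) = 14 + T² + V²)
a(q) = -30 + q - q² (a(q) = (-7 + q) - (14 + (-3)² + q²) = (-7 + q) - (14 + 9 + q²) = (-7 + q) - (23 + q²) = (-7 + q) + (-23 - q²) = -30 + q - q²)
(-87368 + a(-18)) + 65186 = (-87368 + (-30 - 18 - 1*(-18)²)) + 65186 = (-87368 + (-30 - 18 - 1*324)) + 65186 = (-87368 + (-30 - 18 - 324)) + 65186 = (-87368 - 372) + 65186 = -87740 + 65186 = -22554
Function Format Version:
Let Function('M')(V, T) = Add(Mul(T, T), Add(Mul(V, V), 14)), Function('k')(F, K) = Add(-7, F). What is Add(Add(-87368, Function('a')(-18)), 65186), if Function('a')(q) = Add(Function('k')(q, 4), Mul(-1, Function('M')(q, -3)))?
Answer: -22554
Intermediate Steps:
Function('M')(V, T) = Add(14, Pow(T, 2), Pow(V, 2)) (Function('M')(V, T) = Add(Pow(T, 2), Add(Pow(V, 2), 14)) = Add(Pow(T, 2), Add(14, Pow(V, 2))) = Add(14, Pow(T, 2), Pow(V, 2)))
Function('a')(q) = Add(-30, q, Mul(-1, Pow(q, 2))) (Function('a')(q) = Add(Add(-7, q), Mul(-1, Add(14, Pow(-3, 2), Pow(q, 2)))) = Add(Add(-7, q), Mul(-1, Add(14, 9, Pow(q, 2)))) = Add(Add(-7, q), Mul(-1, Add(23, Pow(q, 2)))) = Add(Add(-7, q), Add(-23, Mul(-1, Pow(q, 2)))) = Add(-30, q, Mul(-1, Pow(q, 2))))
Add(Add(-87368, Function('a')(-18)), 65186) = Add(Add(-87368, Add(-30, -18, Mul(-1, Pow(-18, 2)))), 65186) = Add(Add(-87368, Add(-30, -18, Mul(-1, 324))), 65186) = Add(Add(-87368, Add(-30, -18, -324)), 65186) = Add(Add(-87368, -372), 65186) = Add(-87740, 65186) = -22554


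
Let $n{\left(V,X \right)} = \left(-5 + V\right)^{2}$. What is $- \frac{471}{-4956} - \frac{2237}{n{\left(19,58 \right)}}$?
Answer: $- \frac{32721}{2891} \approx -11.318$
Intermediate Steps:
$- \frac{471}{-4956} - \frac{2237}{n{\left(19,58 \right)}} = - \frac{471}{-4956} - \frac{2237}{\left(-5 + 19\right)^{2}} = \left(-471\right) \left(- \frac{1}{4956}\right) - \frac{2237}{14^{2}} = \frac{157}{1652} - \frac{2237}{196} = - \frac{32721}{2891}$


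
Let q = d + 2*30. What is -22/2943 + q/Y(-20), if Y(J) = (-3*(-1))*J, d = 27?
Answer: -85787/58860 ≈ -1.4575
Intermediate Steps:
Y(J) = 3*J
q = 87 (q = 27 + 2*30 = 27 + 60 = 87)
-22/2943 + q/Y(-20) = -22/2943 + 87/((3*(-20))) = -22*1/2943 + 87/(-60) = -22/2943 + 87*(-1/60) = -22/2943 - 29/20 = -85787/58860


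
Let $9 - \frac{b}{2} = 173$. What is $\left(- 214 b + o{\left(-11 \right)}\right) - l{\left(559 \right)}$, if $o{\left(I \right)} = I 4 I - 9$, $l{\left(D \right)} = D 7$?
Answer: $66754$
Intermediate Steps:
$l{\left(D \right)} = 7 D$
$b = -328$ ($b = 18 - 346 = -328$)
$o{\left(I \right)} = -9 + 4 I^{2}$ ($o{\left(I \right)} = 4 I I - 9 = 4 I^{2} - 9 = -9 + 4 I^{2}$)
$\left(- 214 b + o{\left(-11 \right)}\right) - l{\left(559 \right)} = \left(\left(-214\right) \left(-328\right) - \left(9 - 4 \left(-11\right)^{2}\right)\right) - 7 \cdot 559 = \left(70192 + \left(-9 + 4 \cdot 121\right)\right) - 3913 = \left(70192 + \left(-9 + 484\right)\right) - 3913 = \left(70192 + 475\right) - 3913 = 70667 - 3913 = 66754$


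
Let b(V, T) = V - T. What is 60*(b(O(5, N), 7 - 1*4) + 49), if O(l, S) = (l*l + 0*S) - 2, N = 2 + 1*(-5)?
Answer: 4140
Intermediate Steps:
N = -3 (N = 2 - 5 = -3)
O(l, S) = -2 + l² (O(l, S) = (l² + 0) - 2 = l² - 2 = -2 + l²)
60*(b(O(5, N), 7 - 1*4) + 49) = 60*(((-2 + 5²) - (7 - 1*4)) + 49) = 60*(((-2 + 25) - (7 - 4)) + 49) = 60*((23 - 1*3) + 49) = 60*((23 - 3) + 49) = 60*(20 + 49) = 60*69 = 4140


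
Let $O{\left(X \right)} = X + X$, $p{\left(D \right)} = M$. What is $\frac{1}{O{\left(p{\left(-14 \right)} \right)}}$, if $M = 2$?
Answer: $\frac{1}{4} \approx 0.25$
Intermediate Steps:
$p{\left(D \right)} = 2$
$O{\left(X \right)} = 2 X$
$\frac{1}{O{\left(p{\left(-14 \right)} \right)}} = \frac{1}{2 \cdot 2} = \frac{1}{4}$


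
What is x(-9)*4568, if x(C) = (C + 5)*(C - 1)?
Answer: 182720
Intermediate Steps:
x(C) = (-1 + C)*(5 + C) (x(C) = (5 + C)*(-1 + C) = (-1 + C)*(5 + C))
x(-9)*4568 = (-5 + (-9)**2 + 4*(-9))*4568 = (-5 + 81 - 36)*4568 = 40*4568 = 182720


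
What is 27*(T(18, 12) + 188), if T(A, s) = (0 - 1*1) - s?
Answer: 4725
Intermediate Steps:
T(A, s) = -1 - s (T(A, s) = (0 - 1) - s = -1 - s)
27*(T(18, 12) + 188) = 27*((-1 - 1*12) + 188) = 27*((-1 - 12) + 188) = 27*(-13 + 188) = 27*175 = 4725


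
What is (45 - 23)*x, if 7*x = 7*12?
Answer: 264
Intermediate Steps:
x = 12 (x = (7*12)/7 = (1/7)*84 = 12)
(45 - 23)*x = (45 - 23)*12 = 22*12 = 264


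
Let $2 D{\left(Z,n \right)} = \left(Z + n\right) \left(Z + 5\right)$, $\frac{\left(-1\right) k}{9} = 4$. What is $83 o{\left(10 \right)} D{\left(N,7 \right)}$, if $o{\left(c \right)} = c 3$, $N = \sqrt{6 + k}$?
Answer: $6225 + 14940 i \sqrt{30} \approx 6225.0 + 81830.0 i$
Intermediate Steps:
$k = -36$ ($k = \left(-9\right) 4 = -36$)
$N = i \sqrt{30}$ ($N = \sqrt{6 - 36} = \sqrt{-30} = i \sqrt{30} \approx 5.4772 i$)
$D{\left(Z,n \right)} = \frac{\left(5 + Z\right) \left(Z + n\right)}{2}$ ($D{\left(Z,n \right)} = \frac{\left(Z + n\right) \left(Z + 5\right)}{2} = \frac{\left(Z + n\right) \left(5 + Z\right)}{2} = \frac{\left(5 + Z\right) \left(Z + n\right)}{2}$)
$o{\left(c \right)} = 3 c$
$83 o{\left(10 \right)} D{\left(N,7 \right)} = 83 \cdot 3 \cdot 10 \left(\frac{\left(i \sqrt{30}\right)^{2}}{2} + \frac{5 i \sqrt{30}}{2} + \frac{5}{2} \cdot 7 + \frac{1}{2} i \sqrt{30} \cdot 7\right) = 83 \cdot 30 \left(\frac{1}{2} \left(-30\right) + \frac{5 i \sqrt{30}}{2} + \frac{35}{2} + \frac{7 i \sqrt{30}}{2}\right) = 2490 \left(-15 + \frac{5 i \sqrt{30}}{2} + \frac{35}{2} + \frac{7 i \sqrt{30}}{2}\right) = 2490 \left(\frac{5}{2} + 6 i \sqrt{30}\right) = 6225 + 14940 i \sqrt{30}$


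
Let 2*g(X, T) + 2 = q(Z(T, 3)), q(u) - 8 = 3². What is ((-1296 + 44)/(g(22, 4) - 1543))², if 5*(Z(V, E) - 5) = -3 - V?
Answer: 6270016/9431041 ≈ 0.66483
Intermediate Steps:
Z(V, E) = 22/5 - V/5 (Z(V, E) = 5 + (-3 - V)/5 = 5 + (-⅗ - V/5) = 22/5 - V/5)
q(u) = 17 (q(u) = 8 + 3² = 8 + 9 = 17)
g(X, T) = 15/2 (g(X, T) = -1 + (½)*17 = -1 + 17/2 = 15/2)
((-1296 + 44)/(g(22, 4) - 1543))² = ((-1296 + 44)/(15/2 - 1543))² = (-1252/(-3071/2))² = (-1252*(-2/3071))² = (2504/3071)² = 6270016/9431041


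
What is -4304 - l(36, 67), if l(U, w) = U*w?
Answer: -6716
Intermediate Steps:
-4304 - l(36, 67) = -4304 - 36*67 = -4304 - 1*2412 = -4304 - 2412 = -6716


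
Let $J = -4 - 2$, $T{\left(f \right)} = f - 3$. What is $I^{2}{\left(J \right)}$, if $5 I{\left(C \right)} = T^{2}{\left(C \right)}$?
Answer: $\frac{6561}{25} \approx 262.44$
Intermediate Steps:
$T{\left(f \right)} = -3 + f$
$J = -6$
$I{\left(C \right)} = \frac{\left(-3 + C\right)^{2}}{5}$
$I^{2}{\left(J \right)} = \left(\frac{\left(-3 - 6\right)^{2}}{5}\right)^{2} = \left(\frac{\left(-9\right)^{2}}{5}\right)^{2} = \left(\frac{1}{5} \cdot 81\right)^{2} = \left(\frac{81}{5}\right)^{2} = \frac{6561}{25}$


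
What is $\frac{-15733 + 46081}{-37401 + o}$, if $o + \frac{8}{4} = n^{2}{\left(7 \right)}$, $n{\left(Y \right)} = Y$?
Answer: $- \frac{15174}{18677} \approx -0.81244$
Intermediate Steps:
$o = 47$ ($o = -2 + 7^{2} = -2 + 49 = 47$)
$\frac{-15733 + 46081}{-37401 + o} = \frac{-15733 + 46081}{-37401 + 47} = \frac{30348}{-37354} = 30348 \left(- \frac{1}{37354}\right) = - \frac{15174}{18677}$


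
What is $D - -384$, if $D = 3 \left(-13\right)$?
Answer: $345$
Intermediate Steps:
$D = -39$
$D - -384 = -39 - -384 = -39 + 384 = 345$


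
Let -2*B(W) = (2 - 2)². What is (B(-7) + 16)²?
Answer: 256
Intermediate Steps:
B(W) = 0 (B(W) = -(2 - 2)²/2 = -½*0² = -½*0 = 0)
(B(-7) + 16)² = (0 + 16)² = 16² = 256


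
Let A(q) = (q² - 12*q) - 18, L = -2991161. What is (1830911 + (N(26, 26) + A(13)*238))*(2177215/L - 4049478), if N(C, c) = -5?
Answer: -22162696408779696868/2991161 ≈ -7.4094e+12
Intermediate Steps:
A(q) = -18 + q² - 12*q
(1830911 + (N(26, 26) + A(13)*238))*(2177215/L - 4049478) = (1830911 + (-5 + (-18 + 13² - 12*13)*238))*(2177215/(-2991161) - 4049478) = (1830911 + (-5 + (-18 + 169 - 156)*238))*(2177215*(-1/2991161) - 4049478) = (1830911 + (-5 - 5*238))*(-2177215/2991161 - 4049478) = (1830911 + (-5 - 1190))*(-12112642841173/2991161) = (1830911 - 1195)*(-12112642841173/2991161) = 1829716*(-12112642841173/2991161) = -22162696408779696868/2991161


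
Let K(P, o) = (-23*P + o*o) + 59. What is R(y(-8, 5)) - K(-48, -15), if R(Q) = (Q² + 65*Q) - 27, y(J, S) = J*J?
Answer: 6841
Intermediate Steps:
y(J, S) = J²
K(P, o) = 59 + o² - 23*P (K(P, o) = (-23*P + o²) + 59 = (o² - 23*P) + 59 = 59 + o² - 23*P)
R(Q) = -27 + Q² + 65*Q
R(y(-8, 5)) - K(-48, -15) = (-27 + ((-8)²)² + 65*(-8)²) - (59 + (-15)² - 23*(-48)) = (-27 + 64² + 65*64) - (59 + 225 + 1104) = (-27 + 4096 + 4160) - 1*1388 = 8229 - 1388 = 6841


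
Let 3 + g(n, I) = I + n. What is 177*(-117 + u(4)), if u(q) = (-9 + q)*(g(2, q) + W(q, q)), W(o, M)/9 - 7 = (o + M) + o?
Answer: -174699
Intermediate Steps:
g(n, I) = -3 + I + n (g(n, I) = -3 + (I + n) = -3 + I + n)
W(o, M) = 63 + 9*M + 18*o (W(o, M) = 63 + 9*((o + M) + o) = 63 + 9*((M + o) + o) = 63 + 9*(M + 2*o) = 63 + (9*M + 18*o) = 63 + 9*M + 18*o)
u(q) = (-9 + q)*(62 + 28*q) (u(q) = (-9 + q)*((-3 + q + 2) + (63 + 9*q + 18*q)) = (-9 + q)*((-1 + q) + (63 + 27*q)) = (-9 + q)*(62 + 28*q))
177*(-117 + u(4)) = 177*(-117 + (-558 - 190*4 + 28*4²)) = 177*(-117 + (-558 - 760 + 28*16)) = 177*(-117 + (-558 - 760 + 448)) = 177*(-117 - 870) = 177*(-987) = -174699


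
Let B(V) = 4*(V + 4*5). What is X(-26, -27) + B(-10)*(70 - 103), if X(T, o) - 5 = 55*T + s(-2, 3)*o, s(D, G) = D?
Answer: -2691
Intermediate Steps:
B(V) = 80 + 4*V (B(V) = 4*(V + 20) = 4*(20 + V) = 80 + 4*V)
X(T, o) = 5 - 2*o + 55*T (X(T, o) = 5 + (55*T - 2*o) = 5 + (-2*o + 55*T) = 5 - 2*o + 55*T)
X(-26, -27) + B(-10)*(70 - 103) = (5 - 2*(-27) + 55*(-26)) + (80 + 4*(-10))*(70 - 103) = (5 + 54 - 1430) + (80 - 40)*(-33) = -1371 + 40*(-33) = -1371 - 1320 = -2691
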